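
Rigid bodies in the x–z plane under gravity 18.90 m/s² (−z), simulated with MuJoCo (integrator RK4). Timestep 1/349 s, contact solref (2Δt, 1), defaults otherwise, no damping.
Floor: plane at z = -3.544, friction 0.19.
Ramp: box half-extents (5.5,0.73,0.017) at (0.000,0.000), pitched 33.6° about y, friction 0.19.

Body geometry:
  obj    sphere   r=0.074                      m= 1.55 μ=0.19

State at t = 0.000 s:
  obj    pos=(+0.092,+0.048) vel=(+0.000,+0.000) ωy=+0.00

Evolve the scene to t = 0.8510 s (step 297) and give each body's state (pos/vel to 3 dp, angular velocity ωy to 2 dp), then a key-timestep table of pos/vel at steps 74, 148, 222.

State at t = 0.8510 s:
  obj    pos=(+2.346,-1.449) vel=(+5.293,-3.525) ωy=+85.83

Key-timestep trajectory:
   step    t(s)  obj.x    obj.z    obj.vx   obj.vz 
     74  0.2120   +0.232  -0.045  +1.320  -0.880
    148  0.4241   +0.652  -0.324  +2.641  -1.750
    222  0.6361   +1.352  -0.789  +3.960  -2.628


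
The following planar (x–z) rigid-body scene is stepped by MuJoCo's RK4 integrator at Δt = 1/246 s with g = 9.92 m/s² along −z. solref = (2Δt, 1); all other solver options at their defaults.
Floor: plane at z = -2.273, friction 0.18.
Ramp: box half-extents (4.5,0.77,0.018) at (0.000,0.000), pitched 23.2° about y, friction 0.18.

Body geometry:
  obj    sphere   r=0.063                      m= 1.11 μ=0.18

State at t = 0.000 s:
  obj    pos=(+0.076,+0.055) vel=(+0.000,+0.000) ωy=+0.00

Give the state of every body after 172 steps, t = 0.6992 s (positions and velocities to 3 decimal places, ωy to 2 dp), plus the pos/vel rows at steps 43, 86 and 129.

State at t = 0.6992 s:
  obj    pos=(+0.703,-0.213) vel=(+1.794,-0.769) ωy=+30.97

Key-timestep trajectory:
   step    t(s)  obj.x    obj.z    obj.vx   obj.vz 
     43  0.1748   +0.115  +0.039  +0.449  -0.192
     86  0.3496   +0.233  -0.012  +0.897  -0.384
    129  0.5244   +0.429  -0.096  +1.346  -0.577


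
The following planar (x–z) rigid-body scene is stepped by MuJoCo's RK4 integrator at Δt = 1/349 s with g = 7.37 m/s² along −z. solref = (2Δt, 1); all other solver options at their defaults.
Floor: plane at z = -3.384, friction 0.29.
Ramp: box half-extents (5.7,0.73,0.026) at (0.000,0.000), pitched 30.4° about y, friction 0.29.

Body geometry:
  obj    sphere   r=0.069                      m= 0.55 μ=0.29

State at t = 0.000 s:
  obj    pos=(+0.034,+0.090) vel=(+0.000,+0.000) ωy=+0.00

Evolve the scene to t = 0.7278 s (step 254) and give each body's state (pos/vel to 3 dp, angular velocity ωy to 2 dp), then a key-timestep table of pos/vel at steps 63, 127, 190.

State at t = 0.7278 s:
  obj    pos=(+0.643,-0.267) vel=(+1.672,-0.981) ωy=+28.09

Key-timestep trajectory:
   step    t(s)  obj.x    obj.z    obj.vx   obj.vz 
     63  0.1805   +0.072  +0.068  +0.415  -0.243
    127  0.3639   +0.186  +0.001  +0.836  -0.491
    190  0.5444   +0.375  -0.110  +1.251  -0.734


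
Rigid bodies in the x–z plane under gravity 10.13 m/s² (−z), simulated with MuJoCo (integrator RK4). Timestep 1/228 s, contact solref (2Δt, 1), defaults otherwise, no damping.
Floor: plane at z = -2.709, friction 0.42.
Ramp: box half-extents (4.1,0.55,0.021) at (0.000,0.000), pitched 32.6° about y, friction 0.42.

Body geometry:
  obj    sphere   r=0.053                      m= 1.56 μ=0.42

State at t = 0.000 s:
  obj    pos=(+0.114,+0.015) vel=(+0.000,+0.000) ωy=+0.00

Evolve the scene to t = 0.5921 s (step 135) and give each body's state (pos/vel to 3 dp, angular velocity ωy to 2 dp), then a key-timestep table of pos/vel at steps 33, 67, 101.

State at t = 0.5921 s:
  obj    pos=(+0.690,-0.353) vel=(+1.945,-1.244) ωy=+43.54

Key-timestep trajectory:
   step    t(s)  obj.x    obj.z    obj.vx   obj.vz 
     33  0.1447   +0.148  -0.007  +0.476  -0.304
     67  0.2939   +0.256  -0.076  +0.965  -0.617
    101  0.4430   +0.436  -0.191  +1.455  -0.930


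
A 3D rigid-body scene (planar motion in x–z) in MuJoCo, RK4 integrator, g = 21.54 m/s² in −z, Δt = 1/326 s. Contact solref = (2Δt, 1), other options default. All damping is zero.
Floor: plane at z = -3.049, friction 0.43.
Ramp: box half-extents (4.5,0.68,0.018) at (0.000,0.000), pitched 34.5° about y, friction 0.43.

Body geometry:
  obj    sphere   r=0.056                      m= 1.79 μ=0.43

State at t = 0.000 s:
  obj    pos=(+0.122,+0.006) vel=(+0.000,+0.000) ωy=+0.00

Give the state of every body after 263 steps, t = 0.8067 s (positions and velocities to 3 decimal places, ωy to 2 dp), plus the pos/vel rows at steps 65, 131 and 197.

State at t = 0.8067 s:
  obj    pos=(+2.459,-1.600) vel=(+5.794,-3.982) ωy=+125.53

Key-timestep trajectory:
   step    t(s)  obj.x    obj.z    obj.vx   obj.vz 
     65  0.1994   +0.265  -0.092  +1.432  -0.984
    131  0.4018   +0.702  -0.393  +2.886  -1.984
    197  0.6043   +1.433  -0.895  +4.340  -2.983


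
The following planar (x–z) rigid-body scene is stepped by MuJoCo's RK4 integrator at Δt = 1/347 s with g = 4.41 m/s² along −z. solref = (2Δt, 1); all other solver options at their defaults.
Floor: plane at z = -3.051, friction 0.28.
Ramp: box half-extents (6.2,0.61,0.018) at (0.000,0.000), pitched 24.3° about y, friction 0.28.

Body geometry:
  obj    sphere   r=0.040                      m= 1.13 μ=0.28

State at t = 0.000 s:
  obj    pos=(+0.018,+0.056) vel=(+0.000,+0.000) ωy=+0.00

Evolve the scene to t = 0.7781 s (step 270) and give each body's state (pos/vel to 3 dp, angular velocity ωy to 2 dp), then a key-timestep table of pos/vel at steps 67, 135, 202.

State at t = 0.7781 s:
  obj    pos=(+0.376,-0.106) vel=(+0.919,-0.415) ωy=+25.21

Key-timestep trajectory:
   step    t(s)  obj.x    obj.z    obj.vx   obj.vz 
     67  0.1931   +0.040  +0.046  +0.228  -0.103
    135  0.3890   +0.107  +0.015  +0.460  -0.208
    202  0.5821   +0.218  -0.035  +0.688  -0.311


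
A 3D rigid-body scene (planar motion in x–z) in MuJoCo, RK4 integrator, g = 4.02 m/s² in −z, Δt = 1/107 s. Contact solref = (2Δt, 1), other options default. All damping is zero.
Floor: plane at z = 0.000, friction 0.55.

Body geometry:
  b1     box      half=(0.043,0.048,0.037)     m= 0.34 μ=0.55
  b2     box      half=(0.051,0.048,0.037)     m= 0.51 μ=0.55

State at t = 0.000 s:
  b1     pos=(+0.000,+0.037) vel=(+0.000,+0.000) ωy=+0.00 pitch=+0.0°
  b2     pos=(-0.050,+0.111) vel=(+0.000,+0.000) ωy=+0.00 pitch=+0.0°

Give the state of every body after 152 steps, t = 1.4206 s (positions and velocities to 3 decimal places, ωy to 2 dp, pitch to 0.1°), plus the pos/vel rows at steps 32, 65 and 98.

State at t = 1.4206 s:
  b1     pos=(+0.000,+0.037) vel=(+0.000,+0.000) ωy=+0.00 pitch=+0.0°
  b2     pos=(-0.099,+0.051) vel=(+0.000,+0.000) ωy=+0.00 pitch=-90.0°

Key-timestep trajectory:
   step    t(s)  b1.x    b1.z    b1.vx   b1.vz   b2.x    b2.z    b2.vx   b2.vz 
     32  0.2991   +0.000  +0.037  +0.000  +0.000   -0.072  +0.099  -0.155  -0.177
     65  0.6075   +0.000  +0.037  +0.000  +0.000   -0.120  +0.061  -0.054  +0.015
     98  0.9159   +0.000  +0.037  +0.000  +0.000   -0.103  +0.054  +0.184  -0.105


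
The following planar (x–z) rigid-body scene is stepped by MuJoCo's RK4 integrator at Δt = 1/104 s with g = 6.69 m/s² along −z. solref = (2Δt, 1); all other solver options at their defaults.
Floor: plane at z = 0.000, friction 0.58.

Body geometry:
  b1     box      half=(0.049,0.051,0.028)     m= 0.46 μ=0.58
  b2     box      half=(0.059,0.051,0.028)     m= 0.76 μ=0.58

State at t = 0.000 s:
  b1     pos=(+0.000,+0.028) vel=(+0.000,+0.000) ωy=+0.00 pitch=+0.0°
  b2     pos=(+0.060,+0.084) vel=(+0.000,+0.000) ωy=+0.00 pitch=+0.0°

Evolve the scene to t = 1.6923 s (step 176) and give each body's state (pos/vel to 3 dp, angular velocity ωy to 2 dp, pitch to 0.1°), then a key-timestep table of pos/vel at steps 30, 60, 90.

State at t = 1.6923 s:
  b1     pos=(+0.000,+0.028) vel=(+0.000,+0.000) ωy=+0.00 pitch=+0.0°
  b2     pos=(+0.120,+0.059) vel=(+0.000,+0.000) ωy=+0.00 pitch=+90.0°

Key-timestep trajectory:
   step    t(s)  b1.x    b1.z    b1.vx   b1.vz   b2.x    b2.z    b2.vx   b2.vz 
     30  0.2885   +0.000  +0.028  +0.000  +0.000   +0.093  +0.065  +0.165  +0.020
     60  0.5769   +0.000  +0.028  +0.000  +0.000   +0.133  +0.064  -0.008  -0.002
     90  0.8654   +0.000  +0.028  +0.000  +0.000   +0.118  +0.060  +0.106  -0.043


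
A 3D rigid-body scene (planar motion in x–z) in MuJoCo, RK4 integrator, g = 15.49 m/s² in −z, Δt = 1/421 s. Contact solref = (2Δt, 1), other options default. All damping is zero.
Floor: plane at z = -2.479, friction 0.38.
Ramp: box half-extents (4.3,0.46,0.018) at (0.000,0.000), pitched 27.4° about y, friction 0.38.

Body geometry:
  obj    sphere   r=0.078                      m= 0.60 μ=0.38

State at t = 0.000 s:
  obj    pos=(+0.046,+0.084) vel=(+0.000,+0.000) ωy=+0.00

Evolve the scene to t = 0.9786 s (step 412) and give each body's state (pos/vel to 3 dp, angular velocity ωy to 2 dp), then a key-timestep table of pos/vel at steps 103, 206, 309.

State at t = 0.9786 s:
  obj    pos=(+2.211,-1.038) vel=(+4.424,-2.293) ωy=+63.88

Key-timestep trajectory:
   step    t(s)  obj.x    obj.z    obj.vx   obj.vz 
    103  0.2447   +0.181  +0.014  +1.106  -0.573
    206  0.4893   +0.587  -0.196  +2.212  -1.147
    309  0.7340   +1.264  -0.547  +3.318  -1.720


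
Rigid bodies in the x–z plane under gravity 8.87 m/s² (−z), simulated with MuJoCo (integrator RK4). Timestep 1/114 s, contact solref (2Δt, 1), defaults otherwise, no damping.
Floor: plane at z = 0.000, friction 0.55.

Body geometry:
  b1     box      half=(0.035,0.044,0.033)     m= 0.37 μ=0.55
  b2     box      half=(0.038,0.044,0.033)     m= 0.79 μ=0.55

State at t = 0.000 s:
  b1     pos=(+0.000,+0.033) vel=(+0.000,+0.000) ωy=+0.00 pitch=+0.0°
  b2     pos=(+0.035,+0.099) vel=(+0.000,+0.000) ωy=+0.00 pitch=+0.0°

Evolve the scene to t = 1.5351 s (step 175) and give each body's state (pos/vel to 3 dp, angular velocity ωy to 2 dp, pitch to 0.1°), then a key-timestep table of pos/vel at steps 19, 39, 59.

State at t = 1.5351 s:
  b1     pos=(+0.000,+0.033) vel=(+0.000,+0.000) ωy=+0.00 pitch=+0.0°
  b2     pos=(+0.077,+0.038) vel=(+0.000,+0.000) ωy=+0.00 pitch=+90.0°

Key-timestep trajectory:
   step    t(s)  b1.x    b1.z    b1.vx   b1.vz   b2.x    b2.z    b2.vx   b2.vz 
     19  0.1667   +0.000  +0.033  +0.000  +0.000   +0.036  +0.099  +0.010  +0.000
     39  0.3421   +0.000  +0.033  -0.001  +0.000   +0.042  +0.098  +0.087  -0.019
     59  0.5175   +0.000  +0.033  +0.000  +0.000   +0.076  +0.053  +0.247  -0.816


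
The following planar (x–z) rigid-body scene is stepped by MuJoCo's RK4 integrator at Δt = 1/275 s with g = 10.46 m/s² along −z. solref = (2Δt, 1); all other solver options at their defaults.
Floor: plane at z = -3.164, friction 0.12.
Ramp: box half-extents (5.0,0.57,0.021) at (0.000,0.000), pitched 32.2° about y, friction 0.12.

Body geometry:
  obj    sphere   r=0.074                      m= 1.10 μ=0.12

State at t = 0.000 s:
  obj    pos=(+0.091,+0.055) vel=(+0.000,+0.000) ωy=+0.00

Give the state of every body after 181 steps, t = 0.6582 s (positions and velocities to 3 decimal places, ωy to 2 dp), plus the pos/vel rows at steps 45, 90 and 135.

State at t = 0.6582 s:
  obj    pos=(+0.918,-0.466) vel=(+2.497,-1.615) ωy=+23.47

Key-timestep trajectory:
   step    t(s)  obj.x    obj.z    obj.vx   obj.vz 
     45  0.1636   +0.142  +0.023  +0.624  -0.394
     90  0.3273   +0.295  -0.074  +1.260  -0.765
    135  0.4909   +0.551  -0.235  +1.876  -1.176


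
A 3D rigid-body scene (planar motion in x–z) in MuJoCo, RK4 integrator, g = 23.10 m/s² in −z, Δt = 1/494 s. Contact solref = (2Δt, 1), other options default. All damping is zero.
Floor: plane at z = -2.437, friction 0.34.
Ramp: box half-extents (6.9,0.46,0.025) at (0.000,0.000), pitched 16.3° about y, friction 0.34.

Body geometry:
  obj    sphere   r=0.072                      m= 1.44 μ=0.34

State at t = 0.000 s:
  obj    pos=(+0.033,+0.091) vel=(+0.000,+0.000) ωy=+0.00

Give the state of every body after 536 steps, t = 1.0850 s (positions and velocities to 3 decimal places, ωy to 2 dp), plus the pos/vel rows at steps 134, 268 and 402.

State at t = 1.0850 s:
  obj    pos=(+2.650,-0.674) vel=(+4.823,-1.410) ωy=+69.78

Key-timestep trajectory:
   step    t(s)  obj.x    obj.z    obj.vx   obj.vz 
    134  0.2713   +0.197  +0.044  +1.206  -0.353
    268  0.5425   +0.687  -0.100  +2.411  -0.705
    402  0.8138   +1.505  -0.339  +3.617  -1.058


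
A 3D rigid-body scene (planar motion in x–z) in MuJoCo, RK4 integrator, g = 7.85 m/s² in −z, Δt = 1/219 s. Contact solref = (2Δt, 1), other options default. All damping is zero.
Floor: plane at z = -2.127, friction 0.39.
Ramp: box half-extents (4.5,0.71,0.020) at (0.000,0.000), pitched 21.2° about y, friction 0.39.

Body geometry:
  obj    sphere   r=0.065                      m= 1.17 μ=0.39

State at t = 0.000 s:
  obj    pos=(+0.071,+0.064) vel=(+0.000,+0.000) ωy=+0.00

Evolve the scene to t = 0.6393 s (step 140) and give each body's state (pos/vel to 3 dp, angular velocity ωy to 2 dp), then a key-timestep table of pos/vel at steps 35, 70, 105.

State at t = 0.6393 s:
  obj    pos=(+0.457,-0.086) vel=(+1.209,-0.469) ωy=+19.94

Key-timestep trajectory:
   step    t(s)  obj.x    obj.z    obj.vx   obj.vz 
     35  0.1598   +0.095  +0.054  +0.302  -0.117
     70  0.3196   +0.168  +0.026  +0.604  -0.234
    105  0.4795   +0.288  -0.021  +0.906  -0.352


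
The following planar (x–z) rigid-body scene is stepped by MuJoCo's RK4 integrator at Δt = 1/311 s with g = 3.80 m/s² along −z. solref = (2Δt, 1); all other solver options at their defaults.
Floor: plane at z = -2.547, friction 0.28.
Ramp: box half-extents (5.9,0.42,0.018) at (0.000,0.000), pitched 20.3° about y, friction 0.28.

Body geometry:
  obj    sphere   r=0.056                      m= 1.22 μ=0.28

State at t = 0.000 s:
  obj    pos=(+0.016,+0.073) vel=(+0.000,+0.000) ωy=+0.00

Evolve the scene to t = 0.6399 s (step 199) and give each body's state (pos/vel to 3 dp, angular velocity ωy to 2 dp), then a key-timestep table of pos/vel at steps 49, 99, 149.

State at t = 0.6399 s:
  obj    pos=(+0.197,+0.006) vel=(+0.565,-0.209) ωy=+10.76

Key-timestep trajectory:
   step    t(s)  obj.x    obj.z    obj.vx   obj.vz 
     49  0.1576   +0.027  +0.069  +0.139  -0.051
     99  0.3183   +0.061  +0.056  +0.281  -0.104
    149  0.4791   +0.117  +0.035  +0.423  -0.157


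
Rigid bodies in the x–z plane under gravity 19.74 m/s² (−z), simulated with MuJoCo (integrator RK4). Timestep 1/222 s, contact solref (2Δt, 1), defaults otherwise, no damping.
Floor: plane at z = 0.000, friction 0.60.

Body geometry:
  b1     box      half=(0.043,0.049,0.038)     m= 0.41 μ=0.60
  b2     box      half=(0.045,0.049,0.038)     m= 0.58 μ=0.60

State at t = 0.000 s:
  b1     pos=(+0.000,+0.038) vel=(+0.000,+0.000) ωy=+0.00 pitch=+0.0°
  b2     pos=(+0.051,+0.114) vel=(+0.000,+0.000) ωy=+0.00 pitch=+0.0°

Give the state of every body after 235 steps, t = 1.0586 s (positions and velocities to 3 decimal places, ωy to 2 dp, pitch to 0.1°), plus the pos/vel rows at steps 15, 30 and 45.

State at t = 1.0586 s:
  b1     pos=(+0.000,+0.038) vel=(+0.000,+0.000) ωy=+0.00 pitch=+0.0°
  b2     pos=(+0.096,+0.045) vel=(+0.000,+0.000) ωy=+0.00 pitch=+90.0°

Key-timestep trajectory:
   step    t(s)  b1.x    b1.z    b1.vx   b1.vz   b2.x    b2.z    b2.vx   b2.vz 
     15  0.0676   +0.000  +0.038  -0.001  +0.000   +0.057  +0.112  +0.178  -0.064
     30  0.1351   +0.000  +0.038  +0.000  +0.000   +0.076  +0.096  +0.369  -0.569
     45  0.2027   +0.000  +0.038  +0.000  +0.000   +0.098  +0.042  -0.045  +0.166


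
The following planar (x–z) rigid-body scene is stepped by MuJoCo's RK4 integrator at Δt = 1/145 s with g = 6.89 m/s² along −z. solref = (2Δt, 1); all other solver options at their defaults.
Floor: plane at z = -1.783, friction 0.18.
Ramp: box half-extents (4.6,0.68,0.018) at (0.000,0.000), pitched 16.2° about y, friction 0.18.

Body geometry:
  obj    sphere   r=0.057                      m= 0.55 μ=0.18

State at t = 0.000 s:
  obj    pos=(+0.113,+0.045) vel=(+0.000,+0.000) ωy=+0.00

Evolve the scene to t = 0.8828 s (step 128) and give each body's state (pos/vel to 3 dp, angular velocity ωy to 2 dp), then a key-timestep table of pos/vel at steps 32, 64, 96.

State at t = 0.8828 s:
  obj    pos=(+0.627,-0.104) vel=(+1.164,-0.338) ωy=+21.26

Key-timestep trajectory:
   step    t(s)  obj.x    obj.z    obj.vx   obj.vz 
     32  0.2207   +0.145  +0.036  +0.291  -0.085
     64  0.4414   +0.242  +0.008  +0.582  -0.169
     96  0.6621   +0.402  -0.039  +0.873  -0.254


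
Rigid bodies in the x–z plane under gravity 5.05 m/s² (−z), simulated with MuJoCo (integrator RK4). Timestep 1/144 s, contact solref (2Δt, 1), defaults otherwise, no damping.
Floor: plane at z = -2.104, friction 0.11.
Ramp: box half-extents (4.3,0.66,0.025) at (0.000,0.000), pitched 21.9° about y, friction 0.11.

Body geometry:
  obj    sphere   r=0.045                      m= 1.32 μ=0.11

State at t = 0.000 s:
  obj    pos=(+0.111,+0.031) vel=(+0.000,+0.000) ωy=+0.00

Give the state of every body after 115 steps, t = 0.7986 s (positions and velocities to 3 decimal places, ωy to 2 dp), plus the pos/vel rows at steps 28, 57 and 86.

State at t = 0.7986 s:
  obj    pos=(+0.516,-0.132) vel=(+1.012,-0.417) ωy=+22.77

Key-timestep trajectory:
   step    t(s)  obj.x    obj.z    obj.vx   obj.vz 
     28  0.1944   +0.135  +0.021  +0.246  -0.103
     57  0.3958   +0.211  -0.009  +0.500  -0.213
     86  0.5972   +0.338  -0.060  +0.760  -0.299


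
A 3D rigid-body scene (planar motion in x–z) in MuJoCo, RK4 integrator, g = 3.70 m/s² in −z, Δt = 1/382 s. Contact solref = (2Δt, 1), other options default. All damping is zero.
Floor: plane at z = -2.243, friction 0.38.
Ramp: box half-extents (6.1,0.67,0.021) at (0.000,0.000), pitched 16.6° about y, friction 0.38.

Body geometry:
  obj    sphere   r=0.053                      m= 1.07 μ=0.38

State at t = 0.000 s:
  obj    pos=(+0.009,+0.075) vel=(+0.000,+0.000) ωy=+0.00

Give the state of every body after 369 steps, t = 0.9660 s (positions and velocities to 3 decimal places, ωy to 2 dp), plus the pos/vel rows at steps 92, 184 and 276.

State at t = 0.9660 s:
  obj    pos=(+0.347,-0.026) vel=(+0.699,-0.208) ωy=+13.76

Key-timestep trajectory:
   step    t(s)  obj.x    obj.z    obj.vx   obj.vz 
     92  0.2408   +0.030  +0.068  +0.174  -0.052
    184  0.4817   +0.093  +0.050  +0.349  -0.104
    276  0.7225   +0.198  +0.018  +0.523  -0.156


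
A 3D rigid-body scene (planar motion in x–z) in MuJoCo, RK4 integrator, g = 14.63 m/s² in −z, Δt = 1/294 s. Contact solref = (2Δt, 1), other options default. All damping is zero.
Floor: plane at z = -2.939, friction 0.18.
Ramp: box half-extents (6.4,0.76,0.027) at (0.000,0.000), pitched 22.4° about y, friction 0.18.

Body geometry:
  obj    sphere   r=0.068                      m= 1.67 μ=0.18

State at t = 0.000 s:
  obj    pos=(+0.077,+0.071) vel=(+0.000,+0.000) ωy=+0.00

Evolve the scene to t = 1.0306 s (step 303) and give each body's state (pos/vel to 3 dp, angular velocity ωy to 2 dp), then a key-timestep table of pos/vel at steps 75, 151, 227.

State at t = 1.0306 s:
  obj    pos=(+2.033,-0.735) vel=(+3.795,-1.564) ωy=+60.35

Key-timestep trajectory:
   step    t(s)  obj.x    obj.z    obj.vx   obj.vz 
     75  0.2551   +0.197  +0.022  +0.939  -0.387
    151  0.5136   +0.563  -0.129  +1.891  -0.779
    227  0.7721   +1.175  -0.381  +2.843  -1.172


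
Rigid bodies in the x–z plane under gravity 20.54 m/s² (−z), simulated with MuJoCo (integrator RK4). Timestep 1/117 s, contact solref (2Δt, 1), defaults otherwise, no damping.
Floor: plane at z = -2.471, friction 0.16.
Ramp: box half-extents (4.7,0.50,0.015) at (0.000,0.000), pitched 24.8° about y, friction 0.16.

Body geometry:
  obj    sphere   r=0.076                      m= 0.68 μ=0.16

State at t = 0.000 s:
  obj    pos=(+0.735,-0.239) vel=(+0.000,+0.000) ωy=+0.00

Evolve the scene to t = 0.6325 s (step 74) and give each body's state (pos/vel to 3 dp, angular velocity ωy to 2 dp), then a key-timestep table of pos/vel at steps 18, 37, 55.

State at t = 0.6325 s:
  obj    pos=(+1.853,-0.756) vel=(+3.534,-1.633) ωy=+51.17

Key-timestep trajectory:
   step    t(s)  obj.x    obj.z    obj.vx   obj.vz 
     18  0.1538   +0.801  -0.270  +0.860  -0.397
     37  0.3162   +1.015  -0.369  +1.767  -0.817
     55  0.4701   +1.353  -0.525  +2.627  -1.214


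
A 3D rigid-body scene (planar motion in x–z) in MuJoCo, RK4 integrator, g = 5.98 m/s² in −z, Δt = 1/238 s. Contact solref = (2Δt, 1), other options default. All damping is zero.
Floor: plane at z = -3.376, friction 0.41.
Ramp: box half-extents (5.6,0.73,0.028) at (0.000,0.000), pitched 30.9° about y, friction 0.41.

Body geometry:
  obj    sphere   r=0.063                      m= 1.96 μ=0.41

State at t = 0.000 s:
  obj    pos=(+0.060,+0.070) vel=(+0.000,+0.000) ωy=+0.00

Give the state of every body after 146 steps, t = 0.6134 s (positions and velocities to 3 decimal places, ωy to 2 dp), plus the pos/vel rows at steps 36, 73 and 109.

State at t = 0.6134 s:
  obj    pos=(+0.414,-0.142) vel=(+1.155,-0.691) ωy=+21.35

Key-timestep trajectory:
   step    t(s)  obj.x    obj.z    obj.vx   obj.vz 
     36  0.1513   +0.082  +0.057  +0.285  -0.170
     73  0.3067   +0.149  +0.017  +0.577  -0.346
    109  0.4580   +0.257  -0.048  +0.862  -0.516


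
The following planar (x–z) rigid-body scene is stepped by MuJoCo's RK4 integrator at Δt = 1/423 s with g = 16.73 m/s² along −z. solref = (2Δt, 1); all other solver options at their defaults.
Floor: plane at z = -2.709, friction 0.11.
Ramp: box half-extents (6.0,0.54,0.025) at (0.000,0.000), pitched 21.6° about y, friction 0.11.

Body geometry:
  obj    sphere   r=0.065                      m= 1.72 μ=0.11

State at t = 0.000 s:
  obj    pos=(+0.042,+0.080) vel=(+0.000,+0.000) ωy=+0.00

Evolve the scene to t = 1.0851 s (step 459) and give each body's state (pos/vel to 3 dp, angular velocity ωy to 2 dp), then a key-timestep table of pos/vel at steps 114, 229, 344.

State at t = 1.0851 s:
  obj    pos=(+2.478,-0.884) vel=(+4.488,-1.777) ωy=+71.35

Key-timestep trajectory:
   step    t(s)  obj.x    obj.z    obj.vx   obj.vz 
    114  0.2695   +0.193  +0.021  +1.116  -0.441
    229  0.5414   +0.649  -0.160  +2.237  -0.899
    344  0.8132   +1.410  -0.462  +3.364  -1.333


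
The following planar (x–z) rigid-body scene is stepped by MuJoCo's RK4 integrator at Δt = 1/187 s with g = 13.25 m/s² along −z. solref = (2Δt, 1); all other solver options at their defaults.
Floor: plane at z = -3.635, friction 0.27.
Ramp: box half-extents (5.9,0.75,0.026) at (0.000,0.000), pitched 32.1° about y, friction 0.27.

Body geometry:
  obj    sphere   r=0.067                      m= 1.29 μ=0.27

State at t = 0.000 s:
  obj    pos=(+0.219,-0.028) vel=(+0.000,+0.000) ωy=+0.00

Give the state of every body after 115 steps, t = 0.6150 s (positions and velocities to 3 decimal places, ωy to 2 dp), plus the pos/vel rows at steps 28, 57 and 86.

State at t = 0.6150 s:
  obj    pos=(+1.025,-0.533) vel=(+2.620,-1.644) ωy=+46.14

Key-timestep trajectory:
   step    t(s)  obj.x    obj.z    obj.vx   obj.vz 
     28  0.1497   +0.267  -0.058  +0.638  -0.400
     57  0.3048   +0.417  -0.152  +1.299  -0.815
     86  0.4599   +0.670  -0.310  +1.960  -1.229


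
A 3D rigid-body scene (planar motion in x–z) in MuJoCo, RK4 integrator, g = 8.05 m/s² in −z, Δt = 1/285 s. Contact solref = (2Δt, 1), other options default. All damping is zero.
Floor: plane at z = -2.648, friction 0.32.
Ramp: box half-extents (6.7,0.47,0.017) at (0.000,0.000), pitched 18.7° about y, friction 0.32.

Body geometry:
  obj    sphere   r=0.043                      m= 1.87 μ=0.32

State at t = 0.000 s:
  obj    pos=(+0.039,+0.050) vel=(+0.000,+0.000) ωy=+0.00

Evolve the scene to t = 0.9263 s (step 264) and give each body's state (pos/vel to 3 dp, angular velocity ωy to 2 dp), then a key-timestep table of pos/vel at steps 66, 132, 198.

State at t = 0.9263 s:
  obj    pos=(+0.788,-0.203) vel=(+1.618,-0.548) ωy=+39.71

Key-timestep trajectory:
   step    t(s)  obj.x    obj.z    obj.vx   obj.vz 
     66  0.2316   +0.086  +0.034  +0.404  -0.137
    132  0.4632   +0.226  -0.013  +0.809  -0.274
    198  0.6947   +0.460  -0.093  +1.213  -0.411


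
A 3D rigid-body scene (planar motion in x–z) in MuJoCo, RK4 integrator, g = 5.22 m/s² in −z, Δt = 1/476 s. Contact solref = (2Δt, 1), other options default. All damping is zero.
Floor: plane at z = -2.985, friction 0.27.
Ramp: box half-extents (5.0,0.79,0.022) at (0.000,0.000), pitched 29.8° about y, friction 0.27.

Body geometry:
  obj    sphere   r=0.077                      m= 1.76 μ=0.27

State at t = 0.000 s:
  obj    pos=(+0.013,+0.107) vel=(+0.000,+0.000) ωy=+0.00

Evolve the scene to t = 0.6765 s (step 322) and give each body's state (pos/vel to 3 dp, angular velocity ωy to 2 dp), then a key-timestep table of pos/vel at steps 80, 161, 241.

State at t = 0.6765 s:
  obj    pos=(+0.381,-0.104) vel=(+1.088,-0.623) ωy=+16.28

Key-timestep trajectory:
   step    t(s)  obj.x    obj.z    obj.vx   obj.vz 
     80  0.1681   +0.036  +0.094  +0.270  -0.155
    161  0.3382   +0.105  +0.054  +0.544  -0.312
    241  0.5063   +0.219  -0.011  +0.814  -0.466


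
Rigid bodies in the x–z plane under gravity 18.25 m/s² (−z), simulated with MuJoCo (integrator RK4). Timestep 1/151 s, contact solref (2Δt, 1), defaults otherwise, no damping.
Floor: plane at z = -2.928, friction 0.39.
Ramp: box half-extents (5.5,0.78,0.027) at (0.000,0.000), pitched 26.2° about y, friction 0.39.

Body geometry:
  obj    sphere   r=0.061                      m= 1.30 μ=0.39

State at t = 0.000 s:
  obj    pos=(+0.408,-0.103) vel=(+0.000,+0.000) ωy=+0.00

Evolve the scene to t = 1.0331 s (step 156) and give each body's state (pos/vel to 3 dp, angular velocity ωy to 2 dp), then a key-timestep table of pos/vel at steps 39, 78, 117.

State at t = 1.0331 s:
  obj    pos=(+3.164,-1.459) vel=(+5.335,-2.625) ωy=+97.46

Key-timestep trajectory:
   step    t(s)  obj.x    obj.z    obj.vx   obj.vz 
     39  0.2583   +0.580  -0.188  +1.334  -0.656
     78  0.5166   +1.097  -0.442  +2.668  -1.313
    117  0.7748   +1.958  -0.866  +4.001  -1.969


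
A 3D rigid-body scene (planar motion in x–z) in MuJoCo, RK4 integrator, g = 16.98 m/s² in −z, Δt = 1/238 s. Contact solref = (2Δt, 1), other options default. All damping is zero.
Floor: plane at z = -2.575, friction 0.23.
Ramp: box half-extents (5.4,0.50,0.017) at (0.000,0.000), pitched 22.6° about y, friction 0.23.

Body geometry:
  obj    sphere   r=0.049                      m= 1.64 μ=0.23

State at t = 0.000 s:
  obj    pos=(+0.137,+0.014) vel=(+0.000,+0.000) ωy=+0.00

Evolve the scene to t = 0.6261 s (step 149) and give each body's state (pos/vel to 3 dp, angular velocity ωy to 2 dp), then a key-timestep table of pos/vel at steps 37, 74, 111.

State at t = 0.6261 s:
  obj    pos=(+0.981,-0.337) vel=(+2.694,-1.121) ωy=+59.54

Key-timestep trajectory:
   step    t(s)  obj.x    obj.z    obj.vx   obj.vz 
     37  0.1555   +0.189  -0.007  +0.669  -0.279
     74  0.3109   +0.345  -0.072  +1.338  -0.557
    111  0.4664   +0.605  -0.180  +2.007  -0.835


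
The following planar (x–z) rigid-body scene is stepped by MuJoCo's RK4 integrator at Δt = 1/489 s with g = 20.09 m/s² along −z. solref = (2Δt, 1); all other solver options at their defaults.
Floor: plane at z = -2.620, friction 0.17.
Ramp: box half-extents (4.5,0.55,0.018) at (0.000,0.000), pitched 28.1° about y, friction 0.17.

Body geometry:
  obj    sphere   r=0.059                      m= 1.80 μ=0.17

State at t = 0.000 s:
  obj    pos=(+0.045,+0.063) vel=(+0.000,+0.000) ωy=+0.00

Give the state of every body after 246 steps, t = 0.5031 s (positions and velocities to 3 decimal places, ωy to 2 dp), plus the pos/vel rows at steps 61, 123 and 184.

State at t = 0.5031 s:
  obj    pos=(+0.800,-0.340) vel=(+3.000,-1.602) ωy=+57.62

Key-timestep trajectory:
   step    t(s)  obj.x    obj.z    obj.vx   obj.vz 
     61  0.1247   +0.092  +0.038  +0.744  -0.397
    123  0.2515   +0.234  -0.038  +1.500  -0.801
    184  0.3763   +0.467  -0.162  +2.244  -1.198


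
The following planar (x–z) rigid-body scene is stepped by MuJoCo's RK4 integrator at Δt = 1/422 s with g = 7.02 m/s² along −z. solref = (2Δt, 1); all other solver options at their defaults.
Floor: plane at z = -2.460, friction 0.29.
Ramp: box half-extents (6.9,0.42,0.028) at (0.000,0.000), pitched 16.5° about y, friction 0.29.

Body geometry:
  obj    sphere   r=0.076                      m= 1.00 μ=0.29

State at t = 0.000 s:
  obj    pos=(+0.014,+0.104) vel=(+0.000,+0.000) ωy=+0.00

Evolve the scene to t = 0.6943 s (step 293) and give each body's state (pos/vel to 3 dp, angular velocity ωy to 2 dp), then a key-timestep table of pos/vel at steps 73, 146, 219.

State at t = 0.6943 s:
  obj    pos=(+0.343,+0.007) vel=(+0.948,-0.281) ωy=+13.01

Key-timestep trajectory:
   step    t(s)  obj.x    obj.z    obj.vx   obj.vz 
     73  0.1730   +0.035  +0.098  +0.236  -0.070
    146  0.3460   +0.096  +0.080  +0.472  -0.140
    219  0.5190   +0.198  +0.050  +0.709  -0.210


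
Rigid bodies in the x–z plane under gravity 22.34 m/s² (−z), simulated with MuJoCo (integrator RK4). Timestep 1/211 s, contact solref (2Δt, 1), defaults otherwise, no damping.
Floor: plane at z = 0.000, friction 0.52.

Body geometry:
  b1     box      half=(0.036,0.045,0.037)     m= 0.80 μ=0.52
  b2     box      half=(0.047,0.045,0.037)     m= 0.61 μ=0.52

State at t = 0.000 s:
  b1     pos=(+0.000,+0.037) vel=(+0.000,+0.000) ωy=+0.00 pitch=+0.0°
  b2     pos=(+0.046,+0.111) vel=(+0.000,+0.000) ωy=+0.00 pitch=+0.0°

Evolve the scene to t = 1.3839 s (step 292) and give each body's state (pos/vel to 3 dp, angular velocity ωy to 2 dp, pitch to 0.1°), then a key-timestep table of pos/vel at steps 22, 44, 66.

State at t = 1.3839 s:
  b1     pos=(+0.000,+0.037) vel=(+0.000,+0.000) ωy=+0.00 pitch=+0.0°
  b2     pos=(+0.092,+0.047) vel=(+0.000,+0.000) ωy=+0.00 pitch=+90.0°

Key-timestep trajectory:
   step    t(s)  b1.x    b1.z    b1.vx   b1.vz   b2.x    b2.z    b2.vx   b2.vz 
     22  0.1043   +0.000  +0.037  +0.000  +0.000   +0.065  +0.099  +0.371  -0.419
     44  0.2085   +0.000  +0.037  +0.000  +0.000   +0.105  +0.054  +0.142  +0.117
     66  0.3128   +0.000  +0.037  +0.000  +0.000   +0.090  +0.046  -0.117  +0.088


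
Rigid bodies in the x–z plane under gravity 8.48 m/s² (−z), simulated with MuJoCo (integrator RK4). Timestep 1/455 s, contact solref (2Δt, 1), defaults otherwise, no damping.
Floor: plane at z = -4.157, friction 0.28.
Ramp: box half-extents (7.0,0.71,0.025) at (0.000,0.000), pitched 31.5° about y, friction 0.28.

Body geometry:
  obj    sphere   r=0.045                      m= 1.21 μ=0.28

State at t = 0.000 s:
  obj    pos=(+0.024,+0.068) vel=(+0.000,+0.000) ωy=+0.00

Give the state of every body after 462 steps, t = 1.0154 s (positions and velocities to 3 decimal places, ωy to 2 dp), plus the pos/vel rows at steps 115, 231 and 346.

State at t = 1.0154 s:
  obj    pos=(+1.415,-0.785) vel=(+2.740,-1.679) ωy=+71.40

Key-timestep trajectory:
   step    t(s)  obj.x    obj.z    obj.vx   obj.vz 
    115  0.2527   +0.110  +0.015  +0.682  -0.418
    231  0.5077   +0.372  -0.146  +1.370  -0.840
    346  0.7604   +0.804  -0.411  +2.052  -1.258


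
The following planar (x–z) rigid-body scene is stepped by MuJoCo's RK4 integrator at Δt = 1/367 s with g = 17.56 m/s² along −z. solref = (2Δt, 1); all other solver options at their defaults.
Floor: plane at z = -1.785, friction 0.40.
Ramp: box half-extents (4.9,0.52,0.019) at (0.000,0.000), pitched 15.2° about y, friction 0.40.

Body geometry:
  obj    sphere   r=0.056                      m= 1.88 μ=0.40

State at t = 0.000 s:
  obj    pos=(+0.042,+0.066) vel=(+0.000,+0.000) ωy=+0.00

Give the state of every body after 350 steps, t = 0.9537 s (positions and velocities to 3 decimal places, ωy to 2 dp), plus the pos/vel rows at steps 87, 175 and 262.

State at t = 0.9537 s:
  obj    pos=(+1.485,-0.326) vel=(+3.027,-0.822) ωy=+56.00

Key-timestep trajectory:
   step    t(s)  obj.x    obj.z    obj.vx   obj.vz 
     87  0.2371   +0.131  +0.042  +0.752  -0.204
    175  0.4768   +0.403  -0.032  +1.513  -0.411
    262  0.7139   +0.851  -0.153  +2.266  -0.616


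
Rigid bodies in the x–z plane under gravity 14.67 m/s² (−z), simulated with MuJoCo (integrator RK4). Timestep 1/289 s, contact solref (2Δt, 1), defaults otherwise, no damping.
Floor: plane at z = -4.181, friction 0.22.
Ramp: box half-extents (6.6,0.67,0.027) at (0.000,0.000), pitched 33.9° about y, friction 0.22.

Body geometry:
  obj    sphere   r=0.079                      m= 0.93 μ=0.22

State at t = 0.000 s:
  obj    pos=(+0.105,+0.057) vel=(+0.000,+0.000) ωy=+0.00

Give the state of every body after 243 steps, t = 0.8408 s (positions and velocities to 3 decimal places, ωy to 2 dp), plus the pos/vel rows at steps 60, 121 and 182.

State at t = 0.8408 s:
  obj    pos=(+1.820,-1.095) vel=(+4.079,-2.741) ωy=+62.19

Key-timestep trajectory:
   step    t(s)  obj.x    obj.z    obj.vx   obj.vz 
     60  0.2076   +0.210  -0.013  +1.007  -0.677
    121  0.4187   +0.530  -0.229  +2.031  -1.365
    182  0.6298   +1.067  -0.589  +3.055  -2.053


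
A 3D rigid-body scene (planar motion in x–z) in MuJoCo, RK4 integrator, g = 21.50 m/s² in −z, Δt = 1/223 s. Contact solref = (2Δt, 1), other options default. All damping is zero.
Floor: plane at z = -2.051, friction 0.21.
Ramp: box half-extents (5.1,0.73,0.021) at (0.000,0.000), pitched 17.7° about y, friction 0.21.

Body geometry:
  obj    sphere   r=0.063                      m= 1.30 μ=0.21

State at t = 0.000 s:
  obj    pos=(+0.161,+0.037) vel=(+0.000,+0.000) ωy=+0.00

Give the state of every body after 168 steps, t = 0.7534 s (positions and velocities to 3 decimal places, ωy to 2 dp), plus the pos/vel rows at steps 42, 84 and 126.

State at t = 0.7534 s:
  obj    pos=(+1.423,-0.366) vel=(+3.351,-1.069) ωy=+55.82

Key-timestep trajectory:
   step    t(s)  obj.x    obj.z    obj.vx   obj.vz 
     42  0.1883   +0.240  +0.012  +0.838  -0.267
     84  0.3767   +0.477  -0.064  +1.676  -0.535
    126  0.5650   +0.871  -0.190  +2.513  -0.802


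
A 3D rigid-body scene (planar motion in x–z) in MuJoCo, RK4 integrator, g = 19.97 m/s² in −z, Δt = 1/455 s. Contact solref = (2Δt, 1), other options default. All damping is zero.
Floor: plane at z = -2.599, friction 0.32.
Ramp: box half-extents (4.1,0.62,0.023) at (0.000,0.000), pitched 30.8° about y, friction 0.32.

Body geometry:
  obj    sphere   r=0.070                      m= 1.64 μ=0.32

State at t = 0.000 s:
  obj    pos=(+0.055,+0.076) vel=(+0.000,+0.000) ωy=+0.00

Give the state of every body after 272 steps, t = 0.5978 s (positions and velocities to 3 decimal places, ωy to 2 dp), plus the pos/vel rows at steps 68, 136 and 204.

State at t = 0.5978 s:
  obj    pos=(+1.176,-0.593) vel=(+3.751,-2.236) ωy=+62.37

Key-timestep trajectory:
   step    t(s)  obj.x    obj.z    obj.vx   obj.vz 
     68  0.1495   +0.125  +0.034  +0.938  -0.559
    136  0.2989   +0.335  -0.092  +1.875  -1.118
    204  0.4484   +0.686  -0.300  +2.813  -1.677


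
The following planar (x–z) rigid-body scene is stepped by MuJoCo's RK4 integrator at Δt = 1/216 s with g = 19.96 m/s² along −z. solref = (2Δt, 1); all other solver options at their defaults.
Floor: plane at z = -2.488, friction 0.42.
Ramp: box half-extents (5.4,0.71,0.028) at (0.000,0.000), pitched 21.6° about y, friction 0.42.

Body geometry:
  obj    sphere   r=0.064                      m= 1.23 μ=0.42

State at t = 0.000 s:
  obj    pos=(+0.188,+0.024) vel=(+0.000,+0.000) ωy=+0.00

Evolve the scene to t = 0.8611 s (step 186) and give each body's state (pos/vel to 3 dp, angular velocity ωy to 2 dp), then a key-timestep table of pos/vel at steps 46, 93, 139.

State at t = 0.8611 s:
  obj    pos=(+1.997,-0.692) vel=(+4.202,-1.664) ωy=+70.61

Key-timestep trajectory:
   step    t(s)  obj.x    obj.z    obj.vx   obj.vz 
     46  0.2130   +0.299  -0.019  +1.039  -0.412
     93  0.4306   +0.641  -0.155  +2.101  -0.832
    139  0.6435   +1.199  -0.376  +3.140  -1.243


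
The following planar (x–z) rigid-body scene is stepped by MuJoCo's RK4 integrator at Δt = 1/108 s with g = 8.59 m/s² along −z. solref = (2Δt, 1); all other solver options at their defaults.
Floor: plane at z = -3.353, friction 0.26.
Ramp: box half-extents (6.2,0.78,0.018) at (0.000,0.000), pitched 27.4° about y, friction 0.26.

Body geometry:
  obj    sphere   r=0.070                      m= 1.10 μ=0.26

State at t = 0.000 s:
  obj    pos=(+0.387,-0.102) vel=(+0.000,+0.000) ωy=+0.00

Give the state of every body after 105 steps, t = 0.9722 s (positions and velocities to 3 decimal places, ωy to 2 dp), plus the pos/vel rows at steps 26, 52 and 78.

State at t = 0.9722 s:
  obj    pos=(+1.572,-0.716) vel=(+2.437,-1.263) ωy=+39.20

Key-timestep trajectory:
   step    t(s)  obj.x    obj.z    obj.vx   obj.vz 
     26  0.2407   +0.460  -0.139  +0.604  -0.313
     52  0.4815   +0.678  -0.252  +1.207  -0.626
     78  0.7222   +1.041  -0.441  +1.811  -0.939


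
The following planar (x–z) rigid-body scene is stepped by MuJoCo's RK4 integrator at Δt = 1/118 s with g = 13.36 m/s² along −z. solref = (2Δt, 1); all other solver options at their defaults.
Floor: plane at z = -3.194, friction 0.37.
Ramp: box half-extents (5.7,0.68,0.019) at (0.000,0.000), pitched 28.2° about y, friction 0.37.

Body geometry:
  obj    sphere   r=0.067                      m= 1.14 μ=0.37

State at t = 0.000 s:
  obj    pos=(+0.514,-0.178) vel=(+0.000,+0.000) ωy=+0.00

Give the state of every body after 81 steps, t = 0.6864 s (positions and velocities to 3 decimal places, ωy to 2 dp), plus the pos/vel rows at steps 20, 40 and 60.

State at t = 0.6864 s:
  obj    pos=(+1.450,-0.680) vel=(+2.728,-1.463) ωy=+46.18

Key-timestep trajectory:
   step    t(s)  obj.x    obj.z    obj.vx   obj.vz 
     20  0.1695   +0.571  -0.209  +0.674  -0.361
     40  0.3390   +0.742  -0.301  +1.347  -0.722
     60  0.5085   +1.028  -0.454  +2.021  -1.084


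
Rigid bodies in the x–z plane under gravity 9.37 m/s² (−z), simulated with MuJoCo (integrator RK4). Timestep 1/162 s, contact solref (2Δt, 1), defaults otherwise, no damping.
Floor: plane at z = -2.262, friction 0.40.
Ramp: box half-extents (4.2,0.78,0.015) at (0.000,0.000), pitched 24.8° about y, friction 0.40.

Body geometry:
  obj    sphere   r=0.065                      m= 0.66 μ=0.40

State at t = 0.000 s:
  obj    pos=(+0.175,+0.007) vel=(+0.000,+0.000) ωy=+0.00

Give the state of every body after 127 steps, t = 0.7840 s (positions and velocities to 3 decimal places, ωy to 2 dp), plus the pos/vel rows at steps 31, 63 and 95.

State at t = 0.7840 s:
  obj    pos=(+0.958,-0.355) vel=(+1.998,-0.923) ωy=+33.85

Key-timestep trajectory:
   step    t(s)  obj.x    obj.z    obj.vx   obj.vz 
     31  0.1914   +0.222  -0.014  +0.488  -0.225
     63  0.3889   +0.368  -0.082  +0.991  -0.458
     95  0.5864   +0.613  -0.195  +1.495  -0.691


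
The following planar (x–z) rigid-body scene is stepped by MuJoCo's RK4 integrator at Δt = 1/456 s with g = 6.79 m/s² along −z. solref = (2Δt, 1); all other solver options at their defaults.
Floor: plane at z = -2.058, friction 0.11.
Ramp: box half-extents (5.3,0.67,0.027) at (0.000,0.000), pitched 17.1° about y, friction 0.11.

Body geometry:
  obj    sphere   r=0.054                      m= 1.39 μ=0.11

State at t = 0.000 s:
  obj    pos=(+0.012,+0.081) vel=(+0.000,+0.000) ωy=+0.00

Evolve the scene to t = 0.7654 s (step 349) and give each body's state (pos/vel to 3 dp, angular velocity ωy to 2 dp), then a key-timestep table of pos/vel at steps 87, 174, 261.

State at t = 0.7654 s:
  obj    pos=(+0.411,-0.042) vel=(+1.043,-0.321) ωy=+20.21

Key-timestep trajectory:
   step    t(s)  obj.x    obj.z    obj.vx   obj.vz 
     87  0.1908   +0.037  +0.073  +0.260  -0.080
    174  0.3816   +0.111  +0.051  +0.520  -0.160
    261  0.5724   +0.235  +0.012  +0.780  -0.240
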